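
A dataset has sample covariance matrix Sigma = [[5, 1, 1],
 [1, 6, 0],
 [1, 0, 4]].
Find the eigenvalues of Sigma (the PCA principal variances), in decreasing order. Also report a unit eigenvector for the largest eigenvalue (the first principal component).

Step 1 — characteristic polynomial p(λ) = det(λI - Sigma) = λ³ - tr·λ² + c_1·λ - det, where tr = trace, c_1 = sum of the principal 2×2 minors, det = det(Sigma):
  tr = 5 + 6 + 4 = 15,
  c_1 = (5·6 - (1)²) + (5·4 - (1)²) + (6·4 - (0)²) = 29 + 19 + 24 = 72,
  det = 5·(6·4 - (0)²) - (1)·((1)·4 - (0)·(1)) + (1)·((1)·(0) - 6·(1)) = 5·(24) - (1)·(4) + (1)·(-6) = 110.
  So p(λ) = λ³ - 15λ² + 72λ - 110.
Step 2 — look for an integer root (rational root theorem: any rational root is an integer divisor of 110). Testing λ = 5:
  p(5) = 125 - 375 + 360 - 110 = 0  ✓
  Dividing out (λ - 5): p(λ) = (λ - 5)(λ² - 10λ + 22).
Step 3 — remaining eigenvalues from the quadratic λ² - 10λ + 22 = 0:
  Δ = 10² - 4·22 = 100 - 88 = 12,  λ = (10 ± √12)/2 = (10 ± 3.4641)/2 ≈ 6.7321 or 3.2679.
  Sorted: λ_1 = 6.7321,  λ_2 = 5,  λ_3 = 3.2679  (check: sum = 15 = tr ✓).

Step 4 — unit eigenvector for λ_1 ≈ 6.7321: v spans the null space of (Sigma - λ_1 I), whose rows are
  r_1 = (-1.7321, 1, 1),  r_2 = (1, -0.7321, 0),  r_3 = (1, 0, -2.7321).
  v is orthogonal to every row, so take v ∝ r_1 × r_2 = ((1)·(0) - (1)·(-0.7321), (1)·(1) - (-1.7321)·(0), (-1.7321)·(-0.7321) - (1)·(1)) ≈ (0.7321, 1, 0.2679).
  Let u = (0.7321, 1, 0.2679).
  ||u|| = √((0.7321)² + (1)² + (0.2679)²) = √(1.6077) ≈ 1.2679,  v_1 = u/||u|| ≈ (0.5774, 0.7887, 0.2113) (||v_1|| = 1).

λ_1 = 6.7321,  λ_2 = 5,  λ_3 = 3.2679;  v_1 ≈ (0.5774, 0.7887, 0.2113)


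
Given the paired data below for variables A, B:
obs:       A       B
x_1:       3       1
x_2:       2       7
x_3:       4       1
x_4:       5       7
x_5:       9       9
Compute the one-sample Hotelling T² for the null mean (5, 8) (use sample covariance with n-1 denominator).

Step 1 — sample mean vector:
  mean(A) = (3 + 2 + 4 + 5 + 9) / 5 = 23/5 = 4.6
  mean(B) = (1 + 7 + 1 + 7 + 9) / 5 = 25/5 = 5
  x̄ = (4.6, 5),  deviation x̄ - mu_0 = (4.6, 5) - (5, 8) = (-0.4, -3).

Step 2 — sample covariance matrix, S[i,j] = (1/(n-1)) · Σ_k (x_{k,i} - mean_i) · (x_{k,j} - mean_j), divisor n-1 = 4:
  S[A,A] = ((-1.6)·(-1.6) + (-2.6)·(-2.6) + (-0.6)·(-0.6) + (0.4)·(0.4) + (4.4)·(4.4)) / 4 = 29.2/4 = 7.3
  S[A,B] = ((-1.6)·(-4) + (-2.6)·(2) + (-0.6)·(-4) + (0.4)·(2) + (4.4)·(4)) / 4 = 22/4 = 5.5
  S[B,B] = ((-4)·(-4) + (2)·(2) + (-4)·(-4) + (2)·(2) + (4)·(4)) / 4 = 56/4 = 14
  S = [[7.3, 5.5],
 [5.5, 14]].

Step 3 — invert S. det(S) = 7.3·14 - (5.5)² = 71.95.
  S^{-1} = (1/det) · [[d, -b], [-b, a]] = [[0.1946, -0.0764],
 [-0.0764, 0.1015]].

Step 4 — quadratic form (x̄ - mu_0)^T · S^{-1} · (x̄ - mu_0):
  S^{-1} · (x̄ - mu_0) = (0.1515, -0.2738),
  (x̄ - mu_0)^T · [...] = (-0.4)·(0.1515) + (-3)·(-0.2738) = 0.7608.

Step 5 — scale by n: T² = 5 · 0.7608 = 3.804.

T² ≈ 3.804


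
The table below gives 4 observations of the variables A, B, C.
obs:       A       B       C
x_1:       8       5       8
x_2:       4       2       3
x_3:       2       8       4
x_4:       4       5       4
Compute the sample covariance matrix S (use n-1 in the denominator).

Step 1 — column means:
  mean(A) = (8 + 4 + 2 + 4) / 4 = 18/4 = 4.5
  mean(B) = (5 + 2 + 8 + 5) / 4 = 20/4 = 5
  mean(C) = (8 + 3 + 4 + 4) / 4 = 19/4 = 4.75

Step 2 — sample covariance S[i,j] = (1/(n-1)) · Σ_k (x_{k,i} - mean_i) · (x_{k,j} - mean_j), with n-1 = 3.
  S[A,A] = ((3.5)·(3.5) + (-0.5)·(-0.5) + (-2.5)·(-2.5) + (-0.5)·(-0.5)) / 3 = 19/3 = 6.3333
  S[A,B] = ((3.5)·(0) + (-0.5)·(-3) + (-2.5)·(3) + (-0.5)·(0)) / 3 = -6/3 = -2
  S[A,C] = ((3.5)·(3.25) + (-0.5)·(-1.75) + (-2.5)·(-0.75) + (-0.5)·(-0.75)) / 3 = 14.5/3 = 4.8333
  S[B,B] = ((0)·(0) + (-3)·(-3) + (3)·(3) + (0)·(0)) / 3 = 18/3 = 6
  S[B,C] = ((0)·(3.25) + (-3)·(-1.75) + (3)·(-0.75) + (0)·(-0.75)) / 3 = 3/3 = 1
  S[C,C] = ((3.25)·(3.25) + (-1.75)·(-1.75) + (-0.75)·(-0.75) + (-0.75)·(-0.75)) / 3 = 14.75/3 = 4.9167

S is symmetric (S[j,i] = S[i,j]). Assembling:

S = [[6.3333, -2, 4.8333],
 [-2, 6, 1],
 [4.8333, 1, 4.9167]]


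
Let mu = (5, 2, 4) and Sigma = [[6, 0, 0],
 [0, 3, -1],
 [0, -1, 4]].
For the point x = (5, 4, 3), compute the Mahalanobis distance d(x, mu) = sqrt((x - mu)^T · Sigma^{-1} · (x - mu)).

Step 1 — centre the observation: (x - mu) = (0, 2, -1).

Step 2 — invert Sigma (cofactor / det for 3×3, or solve directly):
  Sigma^{-1} = [[0.1667, 0, 0],
 [0, 0.3636, 0.0909],
 [0, 0.0909, 0.2727]].

Step 3 — form the quadratic (x - mu)^T · Sigma^{-1} · (x - mu):
  Sigma^{-1} · (x - mu) = (0, 0.6364, -0.0909).
  (x - mu)^T · [Sigma^{-1} · (x - mu)] = (0)·(0) + (2)·(0.6364) + (-1)·(-0.0909) = 1.3636.

Step 4 — take square root: d = √(1.3636) ≈ 1.1677.

d(x, mu) = √(1.3636) ≈ 1.1677


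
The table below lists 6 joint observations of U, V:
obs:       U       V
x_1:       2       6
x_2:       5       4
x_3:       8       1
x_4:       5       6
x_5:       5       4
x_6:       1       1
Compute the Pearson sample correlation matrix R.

Step 1 — column means:
  mean(U) = (2 + 5 + 8 + 5 + 5 + 1) / 6 = 26/6 = 4.3333
  mean(V) = (6 + 4 + 1 + 6 + 4 + 1) / 6 = 22/6 = 3.6667

Step 2 — sample variances and covariances s[i,j] = (1/(n-1)) · Σ_k (x_{k,i} - mean_i) · (x_{k,j} - mean_j), with n-1 = 5:
  s[U,U] = ((-2.3333)·(-2.3333) + (0.6667)·(0.6667) + (3.6667)·(3.6667) + (0.6667)·(0.6667) + (0.6667)·(0.6667) + (-3.3333)·(-3.3333)) / 5 = 31.3333/5 = 6.2667
  s[U,V] = ((-2.3333)·(2.3333) + (0.6667)·(0.3333) + (3.6667)·(-2.6667) + (0.6667)·(2.3333) + (0.6667)·(0.3333) + (-3.3333)·(-2.6667)) / 5 = -4.3333/5 = -0.8667
  s[V,V] = ((2.3333)·(2.3333) + (0.3333)·(0.3333) + (-2.6667)·(-2.6667) + (2.3333)·(2.3333) + (0.3333)·(0.3333) + (-2.6667)·(-2.6667)) / 5 = 25.3333/5 = 5.0667
  Sample standard deviations s_i = √(s[i,i]):
  s(U) = √(6.2667) = 2.5033
  s(V) = √(5.0667) = 2.2509

Step 3 — r_{ij} = s_{ij} / (s_i · s_j):
  r[U,U] = 1 (diagonal).
  r[U,V] = -0.8667 / (2.5033 · 2.2509) = -0.8667 / 5.6348 = -0.1538
  r[V,V] = 1 (diagonal).

R is symmetric with unit diagonal. Assembling:

R = [[1, -0.1538],
 [-0.1538, 1]]


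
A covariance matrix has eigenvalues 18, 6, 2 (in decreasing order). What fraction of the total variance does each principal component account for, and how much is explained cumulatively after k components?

Step 1 — total variance = trace(Sigma) = Σ λ_i = 18 + 6 + 2 = 26.

Step 2 — fraction explained by component i = λ_i / Σ λ:
  PC1: 18/26 = 0.6923
  PC2: 6/26 = 0.2308
  PC3: 2/26 = 0.0769

Step 3 — cumulative fraction after k components = (λ_1 + ... + λ_k) / Σ λ:
  k = 1: 18/26 = 0.6923
  k = 2: (18 + 6)/26 = 24/26 = 0.9231
  k = 3: (18 + 6 + 2)/26 = 26/26 = 1

Summary (fraction, with percent):

explained: PC1 0.6923 (69.23%), PC2 0.2308 (23.08%), PC3 0.0769 (7.69%);  cumulative: 0.6923, 0.9231, 1


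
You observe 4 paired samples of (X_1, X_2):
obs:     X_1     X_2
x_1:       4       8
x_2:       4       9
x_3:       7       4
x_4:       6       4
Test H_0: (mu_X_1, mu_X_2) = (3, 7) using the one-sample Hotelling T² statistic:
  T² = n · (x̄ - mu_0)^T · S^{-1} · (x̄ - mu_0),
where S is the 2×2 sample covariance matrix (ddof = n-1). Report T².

Step 1 — sample mean vector:
  mean(X_1) = (4 + 4 + 7 + 6) / 4 = 21/4 = 5.25
  mean(X_2) = (8 + 9 + 4 + 4) / 4 = 25/4 = 6.25
  x̄ = (5.25, 6.25),  deviation x̄ - mu_0 = (5.25, 6.25) - (3, 7) = (2.25, -0.75).

Step 2 — sample covariance matrix, S[i,j] = (1/(n-1)) · Σ_k (x_{k,i} - mean_i) · (x_{k,j} - mean_j), divisor n-1 = 3:
  S[X_1,X_1] = ((-1.25)·(-1.25) + (-1.25)·(-1.25) + (1.75)·(1.75) + (0.75)·(0.75)) / 3 = 6.75/3 = 2.25
  S[X_1,X_2] = ((-1.25)·(1.75) + (-1.25)·(2.75) + (1.75)·(-2.25) + (0.75)·(-2.25)) / 3 = -11.25/3 = -3.75
  S[X_2,X_2] = ((1.75)·(1.75) + (2.75)·(2.75) + (-2.25)·(-2.25) + (-2.25)·(-2.25)) / 3 = 20.75/3 = 6.9167
  S = [[2.25, -3.75],
 [-3.75, 6.9167]].

Step 3 — invert S. det(S) = 2.25·6.9167 - (-3.75)² = 1.5.
  S^{-1} = (1/det) · [[d, -b], [-b, a]] = [[4.6111, 2.5],
 [2.5, 1.5]].

Step 4 — quadratic form (x̄ - mu_0)^T · S^{-1} · (x̄ - mu_0):
  S^{-1} · (x̄ - mu_0) = (8.5, 4.5),
  (x̄ - mu_0)^T · [...] = (2.25)·(8.5) + (-0.75)·(4.5) = 15.75.

Step 5 — scale by n: T² = 4 · 15.75 = 63.

T² ≈ 63


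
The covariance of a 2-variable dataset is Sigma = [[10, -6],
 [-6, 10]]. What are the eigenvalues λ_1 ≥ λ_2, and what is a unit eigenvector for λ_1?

Step 1 — characteristic polynomial of 2×2 Sigma:
  det(Sigma - λI) = λ² - trace · λ + det = 0.
  trace = 10 + 10 = 20, det = 10·10 - (-6)² = 64.
Step 2 — discriminant:
  Δ = trace² - 4·det = 400 - 256 = 144.
Step 3 — eigenvalues:
  λ = (trace ± √Δ)/2 = (20 ± 12)/2,
  λ_1 = 16,  λ_2 = 4.

Step 4 — unit eigenvector for λ_1: solve (Sigma - λ_1 I)v = 0. First row:
  (10 - 16)·v_x + (-6)·v_y = 0, i.e. (-6)·v_x + (-6)·v_y = 0,
  so v ∝ (b, λ_1 - a) = (-6, 6); multiply by -1 so the first entry is positive: u = (6, -6).
  ||u|| = √((6)² + (-6)²) = √(72) ≈ 8.4853,
  v_1 = u/||u|| ≈ (0.7071, -0.7071) (||v_1|| = 1).

λ_1 = 16,  λ_2 = 4;  v_1 ≈ (0.7071, -0.7071)


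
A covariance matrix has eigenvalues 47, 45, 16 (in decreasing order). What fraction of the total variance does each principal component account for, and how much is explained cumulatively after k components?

Step 1 — total variance = trace(Sigma) = Σ λ_i = 47 + 45 + 16 = 108.

Step 2 — fraction explained by component i = λ_i / Σ λ:
  PC1: 47/108 = 0.4352
  PC2: 45/108 = 0.4167
  PC3: 16/108 = 0.1481

Step 3 — cumulative fraction after k components = (λ_1 + ... + λ_k) / Σ λ:
  k = 1: 47/108 = 0.4352
  k = 2: (47 + 45)/108 = 92/108 = 0.8519
  k = 3: (47 + 45 + 16)/108 = 108/108 = 1

Summary (fraction, with percent):

explained: PC1 0.4352 (43.52%), PC2 0.4167 (41.67%), PC3 0.1481 (14.81%);  cumulative: 0.4352, 0.8519, 1


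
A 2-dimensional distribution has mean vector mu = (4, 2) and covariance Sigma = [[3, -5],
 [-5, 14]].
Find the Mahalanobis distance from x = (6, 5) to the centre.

Step 1 — centre the observation: (x - mu) = (2, 3).

Step 2 — invert Sigma. det(Sigma) = 3·14 - (-5)² = 17.
  Sigma^{-1} = (1/det) · [[d, -b], [-b, a]] = [[0.8235, 0.2941],
 [0.2941, 0.1765]].

Step 3 — form the quadratic (x - mu)^T · Sigma^{-1} · (x - mu):
  Sigma^{-1} · (x - mu) = (2.5294, 1.1176).
  (x - mu)^T · [Sigma^{-1} · (x - mu)] = (2)·(2.5294) + (3)·(1.1176) = 8.4118.

Step 4 — take square root: d = √(8.4118) ≈ 2.9003.

d(x, mu) = √(8.4118) ≈ 2.9003


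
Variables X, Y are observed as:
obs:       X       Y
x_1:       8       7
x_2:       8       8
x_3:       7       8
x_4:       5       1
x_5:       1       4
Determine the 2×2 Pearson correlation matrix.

Step 1 — column means:
  mean(X) = (8 + 8 + 7 + 5 + 1) / 5 = 29/5 = 5.8
  mean(Y) = (7 + 8 + 8 + 1 + 4) / 5 = 28/5 = 5.6

Step 2 — sample variances and covariances s[i,j] = (1/(n-1)) · Σ_k (x_{k,i} - mean_i) · (x_{k,j} - mean_j), with n-1 = 4:
  s[X,X] = ((2.2)·(2.2) + (2.2)·(2.2) + (1.2)·(1.2) + (-0.8)·(-0.8) + (-4.8)·(-4.8)) / 4 = 34.8/4 = 8.7
  s[X,Y] = ((2.2)·(1.4) + (2.2)·(2.4) + (1.2)·(2.4) + (-0.8)·(-4.6) + (-4.8)·(-1.6)) / 4 = 22.6/4 = 5.65
  s[Y,Y] = ((1.4)·(1.4) + (2.4)·(2.4) + (2.4)·(2.4) + (-4.6)·(-4.6) + (-1.6)·(-1.6)) / 4 = 37.2/4 = 9.3
  Sample standard deviations s_i = √(s[i,i]):
  s(X) = √(8.7) = 2.9496
  s(Y) = √(9.3) = 3.0496

Step 3 — r_{ij} = s_{ij} / (s_i · s_j):
  r[X,X] = 1 (diagonal).
  r[X,Y] = 5.65 / (2.9496 · 3.0496) = 5.65 / 8.995 = 0.6281
  r[Y,Y] = 1 (diagonal).

R is symmetric with unit diagonal. Assembling:

R = [[1, 0.6281],
 [0.6281, 1]]


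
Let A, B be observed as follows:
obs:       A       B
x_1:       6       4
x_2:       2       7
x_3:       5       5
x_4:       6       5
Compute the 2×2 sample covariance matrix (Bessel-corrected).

Step 1 — column means:
  mean(A) = (6 + 2 + 5 + 6) / 4 = 19/4 = 4.75
  mean(B) = (4 + 7 + 5 + 5) / 4 = 21/4 = 5.25

Step 2 — sample covariance S[i,j] = (1/(n-1)) · Σ_k (x_{k,i} - mean_i) · (x_{k,j} - mean_j), with n-1 = 3.
  S[A,A] = ((1.25)·(1.25) + (-2.75)·(-2.75) + (0.25)·(0.25) + (1.25)·(1.25)) / 3 = 10.75/3 = 3.5833
  S[A,B] = ((1.25)·(-1.25) + (-2.75)·(1.75) + (0.25)·(-0.25) + (1.25)·(-0.25)) / 3 = -6.75/3 = -2.25
  S[B,B] = ((-1.25)·(-1.25) + (1.75)·(1.75) + (-0.25)·(-0.25) + (-0.25)·(-0.25)) / 3 = 4.75/3 = 1.5833

S is symmetric (S[j,i] = S[i,j]). Assembling:

S = [[3.5833, -2.25],
 [-2.25, 1.5833]]


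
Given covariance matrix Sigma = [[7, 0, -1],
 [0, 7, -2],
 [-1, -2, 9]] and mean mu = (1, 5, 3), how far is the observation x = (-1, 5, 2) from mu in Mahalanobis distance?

Step 1 — centre the observation: (x - mu) = (-2, 0, -1).

Step 2 — invert Sigma (cofactor / det for 3×3, or solve directly):
  Sigma^{-1} = [[0.1453, 0.0049, 0.0172],
 [0.0049, 0.1527, 0.0345],
 [0.0172, 0.0345, 0.1207]].

Step 3 — form the quadratic (x - mu)^T · Sigma^{-1} · (x - mu):
  Sigma^{-1} · (x - mu) = (-0.3079, -0.0443, -0.1552).
  (x - mu)^T · [Sigma^{-1} · (x - mu)] = (-2)·(-0.3079) + (0)·(-0.0443) + (-1)·(-0.1552) = 0.7709.

Step 4 — take square root: d = √(0.7709) ≈ 0.878.

d(x, mu) = √(0.7709) ≈ 0.878


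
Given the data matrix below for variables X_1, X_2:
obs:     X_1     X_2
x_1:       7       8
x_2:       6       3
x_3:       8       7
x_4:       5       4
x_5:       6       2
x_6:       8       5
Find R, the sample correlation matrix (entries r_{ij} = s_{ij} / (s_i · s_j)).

Step 1 — column means:
  mean(X_1) = (7 + 6 + 8 + 5 + 6 + 8) / 6 = 40/6 = 6.6667
  mean(X_2) = (8 + 3 + 7 + 4 + 2 + 5) / 6 = 29/6 = 4.8333

Step 2 — sample variances and covariances s[i,j] = (1/(n-1)) · Σ_k (x_{k,i} - mean_i) · (x_{k,j} - mean_j), with n-1 = 5:
  s[X_1,X_1] = ((0.3333)·(0.3333) + (-0.6667)·(-0.6667) + (1.3333)·(1.3333) + (-1.6667)·(-1.6667) + (-0.6667)·(-0.6667) + (1.3333)·(1.3333)) / 5 = 7.3333/5 = 1.4667
  s[X_1,X_2] = ((0.3333)·(3.1667) + (-0.6667)·(-1.8333) + (1.3333)·(2.1667) + (-1.6667)·(-0.8333) + (-0.6667)·(-2.8333) + (1.3333)·(0.1667)) / 5 = 8.6667/5 = 1.7333
  s[X_2,X_2] = ((3.1667)·(3.1667) + (-1.8333)·(-1.8333) + (2.1667)·(2.1667) + (-0.8333)·(-0.8333) + (-2.8333)·(-2.8333) + (0.1667)·(0.1667)) / 5 = 26.8333/5 = 5.3667
  Sample standard deviations s_i = √(s[i,i]):
  s(X_1) = √(1.4667) = 1.2111
  s(X_2) = √(5.3667) = 2.3166

Step 3 — r_{ij} = s_{ij} / (s_i · s_j):
  r[X_1,X_1] = 1 (diagonal).
  r[X_1,X_2] = 1.7333 / (1.2111 · 2.3166) = 1.7333 / 2.8056 = 0.6178
  r[X_2,X_2] = 1 (diagonal).

R is symmetric with unit diagonal. Assembling:

R = [[1, 0.6178],
 [0.6178, 1]]


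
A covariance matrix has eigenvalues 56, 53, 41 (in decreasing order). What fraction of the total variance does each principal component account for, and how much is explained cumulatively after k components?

Step 1 — total variance = trace(Sigma) = Σ λ_i = 56 + 53 + 41 = 150.

Step 2 — fraction explained by component i = λ_i / Σ λ:
  PC1: 56/150 = 0.3733
  PC2: 53/150 = 0.3533
  PC3: 41/150 = 0.2733

Step 3 — cumulative fraction after k components = (λ_1 + ... + λ_k) / Σ λ:
  k = 1: 56/150 = 0.3733
  k = 2: (56 + 53)/150 = 109/150 = 0.7267
  k = 3: (56 + 53 + 41)/150 = 150/150 = 1

Summary (fraction, with percent):

explained: PC1 0.3733 (37.33%), PC2 0.3533 (35.33%), PC3 0.2733 (27.33%);  cumulative: 0.3733, 0.7267, 1


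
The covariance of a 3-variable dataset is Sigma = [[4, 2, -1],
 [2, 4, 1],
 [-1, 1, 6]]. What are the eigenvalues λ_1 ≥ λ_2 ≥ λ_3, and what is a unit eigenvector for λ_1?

Step 1 — characteristic polynomial p(λ) = det(λI - Sigma) = λ³ - tr·λ² + c_1·λ - det, where tr = trace, c_1 = sum of the principal 2×2 minors, det = det(Sigma):
  tr = 4 + 4 + 6 = 14,
  c_1 = (4·4 - (2)²) + (4·6 - (-1)²) + (4·6 - (1)²) = 12 + 23 + 23 = 58,
  det = 4·(4·6 - (1)²) - (2)·((2)·6 - (1)·(-1)) + (-1)·((2)·(1) - 4·(-1)) = 4·(23) - (2)·(13) + (-1)·(6) = 60.
  So p(λ) = λ³ - 14λ² + 58λ - 60.
Step 2 — look for an integer root (rational root theorem: any rational root is an integer divisor of 60). Testing λ = 6:
  p(6) = 216 - 504 + 348 - 60 = 0  ✓
  Dividing out (λ - 6): p(λ) = (λ - 6)(λ² - 8λ + 10).
Step 3 — remaining eigenvalues from the quadratic λ² - 8λ + 10 = 0:
  Δ = 8² - 4·10 = 64 - 40 = 24,  λ = (8 ± √24)/2 = (8 ± 4.899)/2 ≈ 6.4495 or 1.5505.
  Sorted: λ_1 = 6.4495,  λ_2 = 6,  λ_3 = 1.5505  (check: sum = 14 = tr ✓).

Step 4 — unit eigenvector for λ_1 ≈ 6.4495: v spans the null space of (Sigma - λ_1 I), whose rows are
  r_1 = (-2.4495, 2, -1),  r_2 = (2, -2.4495, 1),  r_3 = (-1, 1, -0.4495).
  v is orthogonal to every row, so take v ∝ r_1 × r_2 = ((2)·(1) - (-1)·(-2.4495), (-1)·(2) - (-2.4495)·(1), (-2.4495)·(-2.4495) - (2)·(2)) ≈ (-0.4495, 0.4495, 2).
  Rescale (multiply by -1 so the first nonzero entry is positive): u = (0.4495, -0.4495, -2).
  ||u|| = √((0.4495)² + (-0.4495)² + (-2)²) = √(4.4041) ≈ 2.0986,  v_1 = u/||u|| ≈ (0.2142, -0.2142, -0.953) (||v_1|| = 1).

λ_1 = 6.4495,  λ_2 = 6,  λ_3 = 1.5505;  v_1 ≈ (0.2142, -0.2142, -0.953)


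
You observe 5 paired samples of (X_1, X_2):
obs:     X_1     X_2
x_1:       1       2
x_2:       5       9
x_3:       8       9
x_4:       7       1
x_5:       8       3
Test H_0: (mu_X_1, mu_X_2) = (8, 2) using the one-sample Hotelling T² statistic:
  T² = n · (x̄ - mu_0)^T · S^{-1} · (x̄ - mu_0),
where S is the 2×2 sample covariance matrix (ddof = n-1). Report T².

Step 1 — sample mean vector:
  mean(X_1) = (1 + 5 + 8 + 7 + 8) / 5 = 29/5 = 5.8
  mean(X_2) = (2 + 9 + 9 + 1 + 3) / 5 = 24/5 = 4.8
  x̄ = (5.8, 4.8),  deviation x̄ - mu_0 = (5.8, 4.8) - (8, 2) = (-2.2, 2.8).

Step 2 — sample covariance matrix, S[i,j] = (1/(n-1)) · Σ_k (x_{k,i} - mean_i) · (x_{k,j} - mean_j), divisor n-1 = 4:
  S[X_1,X_1] = ((-4.8)·(-4.8) + (-0.8)·(-0.8) + (2.2)·(2.2) + (1.2)·(1.2) + (2.2)·(2.2)) / 4 = 34.8/4 = 8.7
  S[X_1,X_2] = ((-4.8)·(-2.8) + (-0.8)·(4.2) + (2.2)·(4.2) + (1.2)·(-3.8) + (2.2)·(-1.8)) / 4 = 10.8/4 = 2.7
  S[X_2,X_2] = ((-2.8)·(-2.8) + (4.2)·(4.2) + (4.2)·(4.2) + (-3.8)·(-3.8) + (-1.8)·(-1.8)) / 4 = 60.8/4 = 15.2
  S = [[8.7, 2.7],
 [2.7, 15.2]].

Step 3 — invert S. det(S) = 8.7·15.2 - (2.7)² = 124.95.
  S^{-1} = (1/det) · [[d, -b], [-b, a]] = [[0.1216, -0.0216],
 [-0.0216, 0.0696]].

Step 4 — quadratic form (x̄ - mu_0)^T · S^{-1} · (x̄ - mu_0):
  S^{-1} · (x̄ - mu_0) = (-0.3281, 0.2425),
  (x̄ - mu_0)^T · [...] = (-2.2)·(-0.3281) + (2.8)·(0.2425) = 1.4009.

Step 5 — scale by n: T² = 5 · 1.4009 = 7.0044.

T² ≈ 7.0044


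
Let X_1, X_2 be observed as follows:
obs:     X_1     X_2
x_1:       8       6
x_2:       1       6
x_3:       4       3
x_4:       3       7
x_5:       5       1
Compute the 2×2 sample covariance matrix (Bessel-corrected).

Step 1 — column means:
  mean(X_1) = (8 + 1 + 4 + 3 + 5) / 5 = 21/5 = 4.2
  mean(X_2) = (6 + 6 + 3 + 7 + 1) / 5 = 23/5 = 4.6

Step 2 — sample covariance S[i,j] = (1/(n-1)) · Σ_k (x_{k,i} - mean_i) · (x_{k,j} - mean_j), with n-1 = 4.
  S[X_1,X_1] = ((3.8)·(3.8) + (-3.2)·(-3.2) + (-0.2)·(-0.2) + (-1.2)·(-1.2) + (0.8)·(0.8)) / 4 = 26.8/4 = 6.7
  S[X_1,X_2] = ((3.8)·(1.4) + (-3.2)·(1.4) + (-0.2)·(-1.6) + (-1.2)·(2.4) + (0.8)·(-3.6)) / 4 = -4.6/4 = -1.15
  S[X_2,X_2] = ((1.4)·(1.4) + (1.4)·(1.4) + (-1.6)·(-1.6) + (2.4)·(2.4) + (-3.6)·(-3.6)) / 4 = 25.2/4 = 6.3

S is symmetric (S[j,i] = S[i,j]). Assembling:

S = [[6.7, -1.15],
 [-1.15, 6.3]]


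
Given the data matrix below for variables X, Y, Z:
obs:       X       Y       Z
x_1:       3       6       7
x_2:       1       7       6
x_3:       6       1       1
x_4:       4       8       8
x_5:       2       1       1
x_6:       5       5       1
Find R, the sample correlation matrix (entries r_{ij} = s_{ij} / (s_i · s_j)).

Step 1 — column means:
  mean(X) = (3 + 1 + 6 + 4 + 2 + 5) / 6 = 21/6 = 3.5
  mean(Y) = (6 + 7 + 1 + 8 + 1 + 5) / 6 = 28/6 = 4.6667
  mean(Z) = (7 + 6 + 1 + 8 + 1 + 1) / 6 = 24/6 = 4

Step 2 — sample variances and covariances s[i,j] = (1/(n-1)) · Σ_k (x_{k,i} - mean_i) · (x_{k,j} - mean_j), with n-1 = 5:
  s[X,X] = ((-0.5)·(-0.5) + (-2.5)·(-2.5) + (2.5)·(2.5) + (0.5)·(0.5) + (-1.5)·(-1.5) + (1.5)·(1.5)) / 5 = 17.5/5 = 3.5
  s[X,Y] = ((-0.5)·(1.3333) + (-2.5)·(2.3333) + (2.5)·(-3.6667) + (0.5)·(3.3333) + (-1.5)·(-3.6667) + (1.5)·(0.3333)) / 5 = -8/5 = -1.6
  s[X,Z] = ((-0.5)·(3) + (-2.5)·(2) + (2.5)·(-3) + (0.5)·(4) + (-1.5)·(-3) + (1.5)·(-3)) / 5 = -12/5 = -2.4
  s[Y,Y] = ((1.3333)·(1.3333) + (2.3333)·(2.3333) + (-3.6667)·(-3.6667) + (3.3333)·(3.3333) + (-3.6667)·(-3.6667) + (0.3333)·(0.3333)) / 5 = 45.3333/5 = 9.0667
  s[Y,Z] = ((1.3333)·(3) + (2.3333)·(2) + (-3.6667)·(-3) + (3.3333)·(4) + (-3.6667)·(-3) + (0.3333)·(-3)) / 5 = 43/5 = 8.6
  s[Z,Z] = ((3)·(3) + (2)·(2) + (-3)·(-3) + (4)·(4) + (-3)·(-3) + (-3)·(-3)) / 5 = 56/5 = 11.2
  Sample standard deviations s_i = √(s[i,i]):
  s(X) = √(3.5) = 1.8708
  s(Y) = √(9.0667) = 3.0111
  s(Z) = √(11.2) = 3.3466

Step 3 — r_{ij} = s_{ij} / (s_i · s_j):
  r[X,X] = 1 (diagonal).
  r[X,Y] = -1.6 / (1.8708 · 3.0111) = -1.6 / 5.6332 = -0.284
  r[X,Z] = -2.4 / (1.8708 · 3.3466) = -2.4 / 6.261 = -0.3833
  r[Y,Y] = 1 (diagonal).
  r[Y,Z] = 8.6 / (3.0111 · 3.3466) = 8.6 / 10.077 = 0.8534
  r[Z,Z] = 1 (diagonal).

R is symmetric with unit diagonal. Assembling:

R = [[1, -0.284, -0.3833],
 [-0.284, 1, 0.8534],
 [-0.3833, 0.8534, 1]]


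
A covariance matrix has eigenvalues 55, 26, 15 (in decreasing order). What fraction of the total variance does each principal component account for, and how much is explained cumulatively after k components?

Step 1 — total variance = trace(Sigma) = Σ λ_i = 55 + 26 + 15 = 96.

Step 2 — fraction explained by component i = λ_i / Σ λ:
  PC1: 55/96 = 0.5729
  PC2: 26/96 = 0.2708
  PC3: 15/96 = 0.1562

Step 3 — cumulative fraction after k components = (λ_1 + ... + λ_k) / Σ λ:
  k = 1: 55/96 = 0.5729
  k = 2: (55 + 26)/96 = 81/96 = 0.8438
  k = 3: (55 + 26 + 15)/96 = 96/96 = 1

Summary (fraction, with percent):

explained: PC1 0.5729 (57.29%), PC2 0.2708 (27.08%), PC3 0.1562 (15.62%);  cumulative: 0.5729, 0.8438, 1


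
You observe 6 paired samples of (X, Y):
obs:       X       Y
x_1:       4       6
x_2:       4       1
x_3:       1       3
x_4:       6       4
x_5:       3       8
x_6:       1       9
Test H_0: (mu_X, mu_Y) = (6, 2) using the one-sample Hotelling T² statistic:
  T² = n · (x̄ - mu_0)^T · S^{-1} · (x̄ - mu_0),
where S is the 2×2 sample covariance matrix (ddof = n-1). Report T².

Step 1 — sample mean vector:
  mean(X) = (4 + 4 + 1 + 6 + 3 + 1) / 6 = 19/6 = 3.1667
  mean(Y) = (6 + 1 + 3 + 4 + 8 + 9) / 6 = 31/6 = 5.1667
  x̄ = (3.1667, 5.1667),  deviation x̄ - mu_0 = (3.1667, 5.1667) - (6, 2) = (-2.8333, 3.1667).

Step 2 — sample covariance matrix, S[i,j] = (1/(n-1)) · Σ_k (x_{k,i} - mean_i) · (x_{k,j} - mean_j), divisor n-1 = 5:
  S[X,X] = ((0.8333)·(0.8333) + (0.8333)·(0.8333) + (-2.1667)·(-2.1667) + (2.8333)·(2.8333) + (-0.1667)·(-0.1667) + (-2.1667)·(-2.1667)) / 5 = 18.8333/5 = 3.7667
  S[X,Y] = ((0.8333)·(0.8333) + (0.8333)·(-4.1667) + (-2.1667)·(-2.1667) + (2.8333)·(-1.1667) + (-0.1667)·(2.8333) + (-2.1667)·(3.8333)) / 5 = -10.1667/5 = -2.0333
  S[Y,Y] = ((0.8333)·(0.8333) + (-4.1667)·(-4.1667) + (-2.1667)·(-2.1667) + (-1.1667)·(-1.1667) + (2.8333)·(2.8333) + (3.8333)·(3.8333)) / 5 = 46.8333/5 = 9.3667
  S = [[3.7667, -2.0333],
 [-2.0333, 9.3667]].

Step 3 — invert S. det(S) = 3.7667·9.3667 - (-2.0333)² = 31.1467.
  S^{-1} = (1/det) · [[d, -b], [-b, a]] = [[0.3007, 0.0653],
 [0.0653, 0.1209]].

Step 4 — quadratic form (x̄ - mu_0)^T · S^{-1} · (x̄ - mu_0):
  S^{-1} · (x̄ - mu_0) = (-0.6453, 0.198),
  (x̄ - mu_0)^T · [...] = (-2.8333)·(-0.6453) + (3.1667)·(0.198) = 2.4554.

Step 5 — scale by n: T² = 6 · 2.4554 = 14.7324.

T² ≈ 14.7324


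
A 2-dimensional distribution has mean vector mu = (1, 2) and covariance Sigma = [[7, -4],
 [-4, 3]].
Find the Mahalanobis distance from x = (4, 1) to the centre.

Step 1 — centre the observation: (x - mu) = (3, -1).

Step 2 — invert Sigma. det(Sigma) = 7·3 - (-4)² = 5.
  Sigma^{-1} = (1/det) · [[d, -b], [-b, a]] = [[0.6, 0.8],
 [0.8, 1.4]].

Step 3 — form the quadratic (x - mu)^T · Sigma^{-1} · (x - mu):
  Sigma^{-1} · (x - mu) = (1, 1).
  (x - mu)^T · [Sigma^{-1} · (x - mu)] = (3)·(1) + (-1)·(1) = 2.

Step 4 — take square root: d = √(2) ≈ 1.4142.

d(x, mu) = √(2) ≈ 1.4142


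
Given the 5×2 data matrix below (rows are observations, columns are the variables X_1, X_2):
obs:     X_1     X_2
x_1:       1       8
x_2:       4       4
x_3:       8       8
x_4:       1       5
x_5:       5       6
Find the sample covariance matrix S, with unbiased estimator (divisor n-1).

Step 1 — column means:
  mean(X_1) = (1 + 4 + 8 + 1 + 5) / 5 = 19/5 = 3.8
  mean(X_2) = (8 + 4 + 8 + 5 + 6) / 5 = 31/5 = 6.2

Step 2 — sample covariance S[i,j] = (1/(n-1)) · Σ_k (x_{k,i} - mean_i) · (x_{k,j} - mean_j), with n-1 = 4.
  S[X_1,X_1] = ((-2.8)·(-2.8) + (0.2)·(0.2) + (4.2)·(4.2) + (-2.8)·(-2.8) + (1.2)·(1.2)) / 4 = 34.8/4 = 8.7
  S[X_1,X_2] = ((-2.8)·(1.8) + (0.2)·(-2.2) + (4.2)·(1.8) + (-2.8)·(-1.2) + (1.2)·(-0.2)) / 4 = 5.2/4 = 1.3
  S[X_2,X_2] = ((1.8)·(1.8) + (-2.2)·(-2.2) + (1.8)·(1.8) + (-1.2)·(-1.2) + (-0.2)·(-0.2)) / 4 = 12.8/4 = 3.2

S is symmetric (S[j,i] = S[i,j]). Assembling:

S = [[8.7, 1.3],
 [1.3, 3.2]]


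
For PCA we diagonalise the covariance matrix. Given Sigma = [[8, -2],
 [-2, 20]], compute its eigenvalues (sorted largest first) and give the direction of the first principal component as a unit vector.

Step 1 — characteristic polynomial of 2×2 Sigma:
  det(Sigma - λI) = λ² - trace · λ + det = 0.
  trace = 8 + 20 = 28, det = 8·20 - (-2)² = 156.
Step 2 — discriminant:
  Δ = trace² - 4·det = 784 - 624 = 160.
Step 3 — eigenvalues:
  λ = (trace ± √Δ)/2 = (28 ± 12.6491)/2,
  λ_1 = 20.3246,  λ_2 = 7.6754.

Step 4 — unit eigenvector for λ_1: solve (Sigma - λ_1 I)v = 0. First row:
  (8 - 20.3246)·v_x + (-2)·v_y = 0, i.e. (-12.3246)·v_x + (-2)·v_y = 0,
  so v ∝ (b, λ_1 - a) = (-2, 12.3246); multiply by -1 so the first entry is positive: u = (2, -12.3246).
  ||u|| = √((2)² + (-12.3246)²) = √(155.8947) ≈ 12.4858,
  v_1 = u/||u|| ≈ (0.1602, -0.9871) (||v_1|| = 1).

λ_1 = 20.3246,  λ_2 = 7.6754;  v_1 ≈ (0.1602, -0.9871)


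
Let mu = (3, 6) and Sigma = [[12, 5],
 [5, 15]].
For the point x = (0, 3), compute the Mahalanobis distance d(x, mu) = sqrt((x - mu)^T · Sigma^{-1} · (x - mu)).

Step 1 — centre the observation: (x - mu) = (-3, -3).

Step 2 — invert Sigma. det(Sigma) = 12·15 - (5)² = 155.
  Sigma^{-1} = (1/det) · [[d, -b], [-b, a]] = [[0.0968, -0.0323],
 [-0.0323, 0.0774]].

Step 3 — form the quadratic (x - mu)^T · Sigma^{-1} · (x - mu):
  Sigma^{-1} · (x - mu) = (-0.1935, -0.1355).
  (x - mu)^T · [Sigma^{-1} · (x - mu)] = (-3)·(-0.1935) + (-3)·(-0.1355) = 0.9871.

Step 4 — take square root: d = √(0.9871) ≈ 0.9935.

d(x, mu) = √(0.9871) ≈ 0.9935


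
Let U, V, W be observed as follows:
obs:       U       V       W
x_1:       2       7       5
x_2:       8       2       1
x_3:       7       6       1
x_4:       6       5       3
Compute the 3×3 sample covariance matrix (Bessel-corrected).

Step 1 — column means:
  mean(U) = (2 + 8 + 7 + 6) / 4 = 23/4 = 5.75
  mean(V) = (7 + 2 + 6 + 5) / 4 = 20/4 = 5
  mean(W) = (5 + 1 + 1 + 3) / 4 = 10/4 = 2.5

Step 2 — sample covariance S[i,j] = (1/(n-1)) · Σ_k (x_{k,i} - mean_i) · (x_{k,j} - mean_j), with n-1 = 3.
  S[U,U] = ((-3.75)·(-3.75) + (2.25)·(2.25) + (1.25)·(1.25) + (0.25)·(0.25)) / 3 = 20.75/3 = 6.9167
  S[U,V] = ((-3.75)·(2) + (2.25)·(-3) + (1.25)·(1) + (0.25)·(0)) / 3 = -13/3 = -4.3333
  S[U,W] = ((-3.75)·(2.5) + (2.25)·(-1.5) + (1.25)·(-1.5) + (0.25)·(0.5)) / 3 = -14.5/3 = -4.8333
  S[V,V] = ((2)·(2) + (-3)·(-3) + (1)·(1) + (0)·(0)) / 3 = 14/3 = 4.6667
  S[V,W] = ((2)·(2.5) + (-3)·(-1.5) + (1)·(-1.5) + (0)·(0.5)) / 3 = 8/3 = 2.6667
  S[W,W] = ((2.5)·(2.5) + (-1.5)·(-1.5) + (-1.5)·(-1.5) + (0.5)·(0.5)) / 3 = 11/3 = 3.6667

S is symmetric (S[j,i] = S[i,j]). Assembling:

S = [[6.9167, -4.3333, -4.8333],
 [-4.3333, 4.6667, 2.6667],
 [-4.8333, 2.6667, 3.6667]]


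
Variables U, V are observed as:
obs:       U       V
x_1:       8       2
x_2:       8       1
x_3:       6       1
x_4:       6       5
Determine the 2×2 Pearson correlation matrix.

Step 1 — column means:
  mean(U) = (8 + 8 + 6 + 6) / 4 = 28/4 = 7
  mean(V) = (2 + 1 + 1 + 5) / 4 = 9/4 = 2.25

Step 2 — sample variances and covariances s[i,j] = (1/(n-1)) · Σ_k (x_{k,i} - mean_i) · (x_{k,j} - mean_j), with n-1 = 3:
  s[U,U] = ((1)·(1) + (1)·(1) + (-1)·(-1) + (-1)·(-1)) / 3 = 4/3 = 1.3333
  s[U,V] = ((1)·(-0.25) + (1)·(-1.25) + (-1)·(-1.25) + (-1)·(2.75)) / 3 = -3/3 = -1
  s[V,V] = ((-0.25)·(-0.25) + (-1.25)·(-1.25) + (-1.25)·(-1.25) + (2.75)·(2.75)) / 3 = 10.75/3 = 3.5833
  Sample standard deviations s_i = √(s[i,i]):
  s(U) = √(1.3333) = 1.1547
  s(V) = √(3.5833) = 1.893

Step 3 — r_{ij} = s_{ij} / (s_i · s_j):
  r[U,U] = 1 (diagonal).
  r[U,V] = -1 / (1.1547 · 1.893) = -1 / 2.1858 = -0.4575
  r[V,V] = 1 (diagonal).

R is symmetric with unit diagonal. Assembling:

R = [[1, -0.4575],
 [-0.4575, 1]]


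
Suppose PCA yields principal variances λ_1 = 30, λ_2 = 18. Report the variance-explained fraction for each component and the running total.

Step 1 — total variance = trace(Sigma) = Σ λ_i = 30 + 18 = 48.

Step 2 — fraction explained by component i = λ_i / Σ λ:
  PC1: 30/48 = 0.625
  PC2: 18/48 = 0.375

Step 3 — cumulative fraction after k components = (λ_1 + ... + λ_k) / Σ λ:
  k = 1: 30/48 = 0.625
  k = 2: (30 + 18)/48 = 48/48 = 1

Summary (fraction, with percent):

explained: PC1 0.625 (62.5%), PC2 0.375 (37.5%);  cumulative: 0.625, 1


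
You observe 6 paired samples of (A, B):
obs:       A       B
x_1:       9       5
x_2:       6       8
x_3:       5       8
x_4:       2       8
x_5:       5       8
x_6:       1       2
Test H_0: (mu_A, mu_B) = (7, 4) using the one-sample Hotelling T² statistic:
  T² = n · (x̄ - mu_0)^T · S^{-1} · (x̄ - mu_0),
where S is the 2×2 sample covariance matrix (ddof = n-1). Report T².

Step 1 — sample mean vector:
  mean(A) = (9 + 6 + 5 + 2 + 5 + 1) / 6 = 28/6 = 4.6667
  mean(B) = (5 + 8 + 8 + 8 + 8 + 2) / 6 = 39/6 = 6.5
  x̄ = (4.6667, 6.5),  deviation x̄ - mu_0 = (4.6667, 6.5) - (7, 4) = (-2.3333, 2.5).

Step 2 — sample covariance matrix, S[i,j] = (1/(n-1)) · Σ_k (x_{k,i} - mean_i) · (x_{k,j} - mean_j), divisor n-1 = 5:
  S[A,A] = ((4.3333)·(4.3333) + (1.3333)·(1.3333) + (0.3333)·(0.3333) + (-2.6667)·(-2.6667) + (0.3333)·(0.3333) + (-3.6667)·(-3.6667)) / 5 = 41.3333/5 = 8.2667
  S[A,B] = ((4.3333)·(-1.5) + (1.3333)·(1.5) + (0.3333)·(1.5) + (-2.6667)·(1.5) + (0.3333)·(1.5) + (-3.6667)·(-4.5)) / 5 = 9/5 = 1.8
  S[B,B] = ((-1.5)·(-1.5) + (1.5)·(1.5) + (1.5)·(1.5) + (1.5)·(1.5) + (1.5)·(1.5) + (-4.5)·(-4.5)) / 5 = 31.5/5 = 6.3
  S = [[8.2667, 1.8],
 [1.8, 6.3]].

Step 3 — invert S. det(S) = 8.2667·6.3 - (1.8)² = 48.84.
  S^{-1} = (1/det) · [[d, -b], [-b, a]] = [[0.129, -0.0369],
 [-0.0369, 0.1693]].

Step 4 — quadratic form (x̄ - mu_0)^T · S^{-1} · (x̄ - mu_0):
  S^{-1} · (x̄ - mu_0) = (-0.3931, 0.5091),
  (x̄ - mu_0)^T · [...] = (-2.3333)·(-0.3931) + (2.5)·(0.5091) = 2.1901.

Step 5 — scale by n: T² = 6 · 2.1901 = 13.1409.

T² ≈ 13.1409


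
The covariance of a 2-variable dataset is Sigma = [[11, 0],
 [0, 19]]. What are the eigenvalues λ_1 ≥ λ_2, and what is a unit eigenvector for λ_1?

Step 1 — characteristic polynomial of 2×2 Sigma:
  det(Sigma - λI) = λ² - trace · λ + det = 0.
  trace = 11 + 19 = 30, det = 11·19 - (0)² = 209.
Step 2 — discriminant:
  Δ = trace² - 4·det = 900 - 836 = 64.
Step 3 — eigenvalues:
  λ = (trace ± √Δ)/2 = (30 ± 8)/2,
  λ_1 = 19,  λ_2 = 11.

Step 4 — unit eigenvector for λ_1: Sigma is diagonal, so its eigenvectors are the coordinate axes. λ_1 = 19 is the diagonal entry on the second coordinate axis, hence
  v_1 = (0, 1) (||v_1|| = 1).

λ_1 = 19,  λ_2 = 11;  v_1 ≈ (0, 1)


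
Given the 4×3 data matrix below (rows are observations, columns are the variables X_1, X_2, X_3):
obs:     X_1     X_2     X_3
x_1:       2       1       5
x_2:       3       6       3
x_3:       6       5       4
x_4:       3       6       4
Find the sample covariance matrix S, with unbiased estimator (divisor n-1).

Step 1 — column means:
  mean(X_1) = (2 + 3 + 6 + 3) / 4 = 14/4 = 3.5
  mean(X_2) = (1 + 6 + 5 + 6) / 4 = 18/4 = 4.5
  mean(X_3) = (5 + 3 + 4 + 4) / 4 = 16/4 = 4

Step 2 — sample covariance S[i,j] = (1/(n-1)) · Σ_k (x_{k,i} - mean_i) · (x_{k,j} - mean_j), with n-1 = 3.
  S[X_1,X_1] = ((-1.5)·(-1.5) + (-0.5)·(-0.5) + (2.5)·(2.5) + (-0.5)·(-0.5)) / 3 = 9/3 = 3
  S[X_1,X_2] = ((-1.5)·(-3.5) + (-0.5)·(1.5) + (2.5)·(0.5) + (-0.5)·(1.5)) / 3 = 5/3 = 1.6667
  S[X_1,X_3] = ((-1.5)·(1) + (-0.5)·(-1) + (2.5)·(0) + (-0.5)·(0)) / 3 = -1/3 = -0.3333
  S[X_2,X_2] = ((-3.5)·(-3.5) + (1.5)·(1.5) + (0.5)·(0.5) + (1.5)·(1.5)) / 3 = 17/3 = 5.6667
  S[X_2,X_3] = ((-3.5)·(1) + (1.5)·(-1) + (0.5)·(0) + (1.5)·(0)) / 3 = -5/3 = -1.6667
  S[X_3,X_3] = ((1)·(1) + (-1)·(-1) + (0)·(0) + (0)·(0)) / 3 = 2/3 = 0.6667

S is symmetric (S[j,i] = S[i,j]). Assembling:

S = [[3, 1.6667, -0.3333],
 [1.6667, 5.6667, -1.6667],
 [-0.3333, -1.6667, 0.6667]]


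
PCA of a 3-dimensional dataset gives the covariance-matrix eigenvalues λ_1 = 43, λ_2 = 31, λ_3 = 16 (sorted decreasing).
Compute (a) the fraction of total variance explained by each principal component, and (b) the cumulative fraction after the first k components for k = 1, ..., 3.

Step 1 — total variance = trace(Sigma) = Σ λ_i = 43 + 31 + 16 = 90.

Step 2 — fraction explained by component i = λ_i / Σ λ:
  PC1: 43/90 = 0.4778
  PC2: 31/90 = 0.3444
  PC3: 16/90 = 0.1778

Step 3 — cumulative fraction after k components = (λ_1 + ... + λ_k) / Σ λ:
  k = 1: 43/90 = 0.4778
  k = 2: (43 + 31)/90 = 74/90 = 0.8222
  k = 3: (43 + 31 + 16)/90 = 90/90 = 1

Summary (fraction, with percent):

explained: PC1 0.4778 (47.78%), PC2 0.3444 (34.44%), PC3 0.1778 (17.78%);  cumulative: 0.4778, 0.8222, 1


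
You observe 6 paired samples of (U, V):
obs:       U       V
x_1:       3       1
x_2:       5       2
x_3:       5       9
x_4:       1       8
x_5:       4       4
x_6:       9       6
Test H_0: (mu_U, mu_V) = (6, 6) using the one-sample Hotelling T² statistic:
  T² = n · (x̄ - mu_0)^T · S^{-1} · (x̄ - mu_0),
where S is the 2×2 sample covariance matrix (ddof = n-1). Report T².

Step 1 — sample mean vector:
  mean(U) = (3 + 5 + 5 + 1 + 4 + 9) / 6 = 27/6 = 4.5
  mean(V) = (1 + 2 + 9 + 8 + 4 + 6) / 6 = 30/6 = 5
  x̄ = (4.5, 5),  deviation x̄ - mu_0 = (4.5, 5) - (6, 6) = (-1.5, -1).

Step 2 — sample covariance matrix, S[i,j] = (1/(n-1)) · Σ_k (x_{k,i} - mean_i) · (x_{k,j} - mean_j), divisor n-1 = 5:
  S[U,U] = ((-1.5)·(-1.5) + (0.5)·(0.5) + (0.5)·(0.5) + (-3.5)·(-3.5) + (-0.5)·(-0.5) + (4.5)·(4.5)) / 5 = 35.5/5 = 7.1
  S[U,V] = ((-1.5)·(-4) + (0.5)·(-3) + (0.5)·(4) + (-3.5)·(3) + (-0.5)·(-1) + (4.5)·(1)) / 5 = 1/5 = 0.2
  S[V,V] = ((-4)·(-4) + (-3)·(-3) + (4)·(4) + (3)·(3) + (-1)·(-1) + (1)·(1)) / 5 = 52/5 = 10.4
  S = [[7.1, 0.2],
 [0.2, 10.4]].

Step 3 — invert S. det(S) = 7.1·10.4 - (0.2)² = 73.8.
  S^{-1} = (1/det) · [[d, -b], [-b, a]] = [[0.1409, -0.0027],
 [-0.0027, 0.0962]].

Step 4 — quadratic form (x̄ - mu_0)^T · S^{-1} · (x̄ - mu_0):
  S^{-1} · (x̄ - mu_0) = (-0.2087, -0.0921),
  (x̄ - mu_0)^T · [...] = (-1.5)·(-0.2087) + (-1)·(-0.0921) = 0.4051.

Step 5 — scale by n: T² = 6 · 0.4051 = 2.4309.

T² ≈ 2.4309


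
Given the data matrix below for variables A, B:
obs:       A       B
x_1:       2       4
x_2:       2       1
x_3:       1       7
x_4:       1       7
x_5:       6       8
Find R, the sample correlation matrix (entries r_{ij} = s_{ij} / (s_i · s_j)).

Step 1 — column means:
  mean(A) = (2 + 2 + 1 + 1 + 6) / 5 = 12/5 = 2.4
  mean(B) = (4 + 1 + 7 + 7 + 8) / 5 = 27/5 = 5.4

Step 2 — sample variances and covariances s[i,j] = (1/(n-1)) · Σ_k (x_{k,i} - mean_i) · (x_{k,j} - mean_j), with n-1 = 4:
  s[A,A] = ((-0.4)·(-0.4) + (-0.4)·(-0.4) + (-1.4)·(-1.4) + (-1.4)·(-1.4) + (3.6)·(3.6)) / 4 = 17.2/4 = 4.3
  s[A,B] = ((-0.4)·(-1.4) + (-0.4)·(-4.4) + (-1.4)·(1.6) + (-1.4)·(1.6) + (3.6)·(2.6)) / 4 = 7.2/4 = 1.8
  s[B,B] = ((-1.4)·(-1.4) + (-4.4)·(-4.4) + (1.6)·(1.6) + (1.6)·(1.6) + (2.6)·(2.6)) / 4 = 33.2/4 = 8.3
  Sample standard deviations s_i = √(s[i,i]):
  s(A) = √(4.3) = 2.0736
  s(B) = √(8.3) = 2.881

Step 3 — r_{ij} = s_{ij} / (s_i · s_j):
  r[A,A] = 1 (diagonal).
  r[A,B] = 1.8 / (2.0736 · 2.881) = 1.8 / 5.9741 = 0.3013
  r[B,B] = 1 (diagonal).

R is symmetric with unit diagonal. Assembling:

R = [[1, 0.3013],
 [0.3013, 1]]


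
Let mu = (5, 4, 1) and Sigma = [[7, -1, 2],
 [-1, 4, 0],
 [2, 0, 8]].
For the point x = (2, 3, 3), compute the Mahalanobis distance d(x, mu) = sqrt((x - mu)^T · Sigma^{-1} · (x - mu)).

Step 1 — centre the observation: (x - mu) = (-3, -1, 2).

Step 2 — invert Sigma (cofactor / det for 3×3, or solve directly):
  Sigma^{-1} = [[0.16, 0.04, -0.04],
 [0.04, 0.26, -0.01],
 [-0.04, -0.01, 0.135]].

Step 3 — form the quadratic (x - mu)^T · Sigma^{-1} · (x - mu):
  Sigma^{-1} · (x - mu) = (-0.6, -0.4, 0.4).
  (x - mu)^T · [Sigma^{-1} · (x - mu)] = (-3)·(-0.6) + (-1)·(-0.4) + (2)·(0.4) = 3.

Step 4 — take square root: d = √(3) ≈ 1.7321.

d(x, mu) = √(3) ≈ 1.7321


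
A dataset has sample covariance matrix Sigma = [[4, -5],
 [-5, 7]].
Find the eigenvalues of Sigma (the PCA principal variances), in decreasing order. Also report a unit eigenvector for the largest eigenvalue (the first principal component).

Step 1 — characteristic polynomial of 2×2 Sigma:
  det(Sigma - λI) = λ² - trace · λ + det = 0.
  trace = 4 + 7 = 11, det = 4·7 - (-5)² = 3.
Step 2 — discriminant:
  Δ = trace² - 4·det = 121 - 12 = 109.
Step 3 — eigenvalues:
  λ = (trace ± √Δ)/2 = (11 ± 10.4403)/2,
  λ_1 = 10.7202,  λ_2 = 0.2798.

Step 4 — unit eigenvector for λ_1: solve (Sigma - λ_1 I)v = 0. First row:
  (4 - 10.7202)·v_x + (-5)·v_y = 0, i.e. (-6.7202)·v_x + (-5)·v_y = 0,
  so v ∝ (b, λ_1 - a) = (-5, 6.7202); multiply by -1 so the first entry is positive: u = (5, -6.7202).
  ||u|| = √((5)² + (-6.7202)²) = √(70.1605) ≈ 8.3762,
  v_1 = u/||u|| ≈ (0.5969, -0.8023) (||v_1|| = 1).

λ_1 = 10.7202,  λ_2 = 0.2798;  v_1 ≈ (0.5969, -0.8023)


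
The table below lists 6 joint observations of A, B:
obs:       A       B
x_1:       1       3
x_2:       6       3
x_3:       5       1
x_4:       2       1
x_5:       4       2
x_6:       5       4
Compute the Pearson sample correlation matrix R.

Step 1 — column means:
  mean(A) = (1 + 6 + 5 + 2 + 4 + 5) / 6 = 23/6 = 3.8333
  mean(B) = (3 + 3 + 1 + 1 + 2 + 4) / 6 = 14/6 = 2.3333

Step 2 — sample variances and covariances s[i,j] = (1/(n-1)) · Σ_k (x_{k,i} - mean_i) · (x_{k,j} - mean_j), with n-1 = 5:
  s[A,A] = ((-2.8333)·(-2.8333) + (2.1667)·(2.1667) + (1.1667)·(1.1667) + (-1.8333)·(-1.8333) + (0.1667)·(0.1667) + (1.1667)·(1.1667)) / 5 = 18.8333/5 = 3.7667
  s[A,B] = ((-2.8333)·(0.6667) + (2.1667)·(0.6667) + (1.1667)·(-1.3333) + (-1.8333)·(-1.3333) + (0.1667)·(-0.3333) + (1.1667)·(1.6667)) / 5 = 2.3333/5 = 0.4667
  s[B,B] = ((0.6667)·(0.6667) + (0.6667)·(0.6667) + (-1.3333)·(-1.3333) + (-1.3333)·(-1.3333) + (-0.3333)·(-0.3333) + (1.6667)·(1.6667)) / 5 = 7.3333/5 = 1.4667
  Sample standard deviations s_i = √(s[i,i]):
  s(A) = √(3.7667) = 1.9408
  s(B) = √(1.4667) = 1.2111

Step 3 — r_{ij} = s_{ij} / (s_i · s_j):
  r[A,A] = 1 (diagonal).
  r[A,B] = 0.4667 / (1.9408 · 1.2111) = 0.4667 / 2.3504 = 0.1985
  r[B,B] = 1 (diagonal).

R is symmetric with unit diagonal. Assembling:

R = [[1, 0.1985],
 [0.1985, 1]]
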